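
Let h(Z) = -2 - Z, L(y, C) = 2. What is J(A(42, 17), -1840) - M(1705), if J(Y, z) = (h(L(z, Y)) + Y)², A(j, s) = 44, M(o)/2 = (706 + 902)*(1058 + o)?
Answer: -8884208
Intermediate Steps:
M(o) = 3402528 + 3216*o (M(o) = 2*((706 + 902)*(1058 + o)) = 2*(1608*(1058 + o)) = 2*(1701264 + 1608*o) = 3402528 + 3216*o)
J(Y, z) = (-4 + Y)² (J(Y, z) = ((-2 - 1*2) + Y)² = ((-2 - 2) + Y)² = (-4 + Y)²)
J(A(42, 17), -1840) - M(1705) = (-4 + 44)² - (3402528 + 3216*1705) = 40² - (3402528 + 5483280) = 1600 - 1*8885808 = 1600 - 8885808 = -8884208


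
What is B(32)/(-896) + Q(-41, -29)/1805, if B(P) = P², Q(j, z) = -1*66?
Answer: -14902/12635 ≈ -1.1794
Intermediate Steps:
Q(j, z) = -66
B(32)/(-896) + Q(-41, -29)/1805 = 32²/(-896) - 66/1805 = 1024*(-1/896) - 66*1/1805 = -8/7 - 66/1805 = -14902/12635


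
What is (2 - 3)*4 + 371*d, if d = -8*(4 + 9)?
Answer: -38588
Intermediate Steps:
d = -104 (d = -8*13 = -104)
(2 - 3)*4 + 371*d = (2 - 3)*4 + 371*(-104) = -1*4 - 38584 = -4 - 38584 = -38588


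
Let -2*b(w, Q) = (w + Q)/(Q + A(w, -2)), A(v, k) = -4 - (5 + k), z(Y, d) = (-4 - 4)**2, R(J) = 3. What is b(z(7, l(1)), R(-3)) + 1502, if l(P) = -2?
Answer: 12083/8 ≈ 1510.4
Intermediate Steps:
z(Y, d) = 64 (z(Y, d) = (-8)**2 = 64)
A(v, k) = -9 - k (A(v, k) = -4 - (5 + k) = -4 + (-5 - k) = -9 - k)
b(w, Q) = -(Q + w)/(2*(-7 + Q)) (b(w, Q) = -(w + Q)/(2*(Q + (-9 - 1*(-2)))) = -(Q + w)/(2*(Q + (-9 + 2))) = -(Q + w)/(2*(Q - 7)) = -(Q + w)/(2*(-7 + Q)))
b(z(7, l(1)), R(-3)) + 1502 = (-1*3 - 1*64)/(2*(-7 + 3)) + 1502 = (1/2)*(-3 - 64)/(-4) + 1502 = (1/2)*(-1/4)*(-67) + 1502 = 67/8 + 1502 = 12083/8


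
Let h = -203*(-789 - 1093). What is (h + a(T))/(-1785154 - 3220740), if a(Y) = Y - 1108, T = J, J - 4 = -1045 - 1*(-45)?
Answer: -189971/2502947 ≈ -0.075899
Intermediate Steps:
J = -996 (J = 4 + (-1045 - 1*(-45)) = 4 + (-1045 + 45) = 4 - 1000 = -996)
h = 382046 (h = -203*(-1882) = 382046)
T = -996
a(Y) = -1108 + Y
(h + a(T))/(-1785154 - 3220740) = (382046 + (-1108 - 996))/(-1785154 - 3220740) = (382046 - 2104)/(-5005894) = 379942*(-1/5005894) = -189971/2502947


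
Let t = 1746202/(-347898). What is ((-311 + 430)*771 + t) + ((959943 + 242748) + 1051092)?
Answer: 408002072767/173949 ≈ 2.3455e+6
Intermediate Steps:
t = -873101/173949 (t = 1746202*(-1/347898) = -873101/173949 ≈ -5.0193)
((-311 + 430)*771 + t) + ((959943 + 242748) + 1051092) = ((-311 + 430)*771 - 873101/173949) + ((959943 + 242748) + 1051092) = (119*771 - 873101/173949) + (1202691 + 1051092) = (91749 - 873101/173949) + 2253783 = 15958773700/173949 + 2253783 = 408002072767/173949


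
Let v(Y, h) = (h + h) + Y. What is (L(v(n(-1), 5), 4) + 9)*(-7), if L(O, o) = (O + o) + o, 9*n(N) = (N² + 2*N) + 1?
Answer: -189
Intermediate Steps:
n(N) = ⅑ + N²/9 + 2*N/9 (n(N) = ((N² + 2*N) + 1)/9 = (1 + N² + 2*N)/9 = ⅑ + N²/9 + 2*N/9)
v(Y, h) = Y + 2*h (v(Y, h) = 2*h + Y = Y + 2*h)
L(O, o) = O + 2*o
(L(v(n(-1), 5), 4) + 9)*(-7) = ((((⅑ + (⅑)*(-1)² + (2/9)*(-1)) + 2*5) + 2*4) + 9)*(-7) = ((((⅑ + (⅑)*1 - 2/9) + 10) + 8) + 9)*(-7) = ((((⅑ + ⅑ - 2/9) + 10) + 8) + 9)*(-7) = (((0 + 10) + 8) + 9)*(-7) = ((10 + 8) + 9)*(-7) = (18 + 9)*(-7) = 27*(-7) = -189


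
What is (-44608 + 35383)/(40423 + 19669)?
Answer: -9225/60092 ≈ -0.15351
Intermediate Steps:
(-44608 + 35383)/(40423 + 19669) = -9225/60092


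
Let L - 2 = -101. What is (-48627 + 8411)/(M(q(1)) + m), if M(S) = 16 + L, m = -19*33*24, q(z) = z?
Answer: 40216/15131 ≈ 2.6579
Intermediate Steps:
L = -99 (L = 2 - 101 = -99)
m = -15048 (m = -627*24 = -15048)
M(S) = -83 (M(S) = 16 - 99 = -83)
(-48627 + 8411)/(M(q(1)) + m) = (-48627 + 8411)/(-83 - 15048) = -40216/(-15131) = -40216*(-1/15131) = 40216/15131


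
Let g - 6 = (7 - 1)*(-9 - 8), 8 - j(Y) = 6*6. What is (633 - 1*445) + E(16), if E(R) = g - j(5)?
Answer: 120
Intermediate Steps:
j(Y) = -28 (j(Y) = 8 - 6*6 = 8 - 1*36 = 8 - 36 = -28)
g = -96 (g = 6 + (7 - 1)*(-9 - 8) = 6 + 6*(-17) = 6 - 102 = -96)
E(R) = -68 (E(R) = -96 - 1*(-28) = -96 + 28 = -68)
(633 - 1*445) + E(16) = (633 - 1*445) - 68 = (633 - 445) - 68 = 188 - 68 = 120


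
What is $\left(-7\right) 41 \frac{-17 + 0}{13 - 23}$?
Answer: $- \frac{4879}{10} \approx -487.9$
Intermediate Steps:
$\left(-7\right) 41 \frac{-17 + 0}{13 - 23} = - 287 \left(- \frac{17}{-10}\right) = - 287 \left(\left(-17\right) \left(- \frac{1}{10}\right)\right) = \left(-287\right) \frac{17}{10} = - \frac{4879}{10}$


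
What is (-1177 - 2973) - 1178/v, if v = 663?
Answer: -2752628/663 ≈ -4151.8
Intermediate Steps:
(-1177 - 2973) - 1178/v = (-1177 - 2973) - 1178/663 = -4150 - 1178*1/663 = -4150 - 1178/663 = -2752628/663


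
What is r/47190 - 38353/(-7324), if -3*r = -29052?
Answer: 313467281/57603260 ≈ 5.4418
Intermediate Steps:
r = 9684 (r = -⅓*(-29052) = 9684)
r/47190 - 38353/(-7324) = 9684/47190 - 38353/(-7324) = 9684*(1/47190) - 38353*(-1/7324) = 1614/7865 + 38353/7324 = 313467281/57603260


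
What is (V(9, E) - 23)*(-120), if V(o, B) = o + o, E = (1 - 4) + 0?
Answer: 600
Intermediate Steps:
E = -3 (E = -3 + 0 = -3)
V(o, B) = 2*o
(V(9, E) - 23)*(-120) = (2*9 - 23)*(-120) = (18 - 23)*(-120) = -5*(-120) = 600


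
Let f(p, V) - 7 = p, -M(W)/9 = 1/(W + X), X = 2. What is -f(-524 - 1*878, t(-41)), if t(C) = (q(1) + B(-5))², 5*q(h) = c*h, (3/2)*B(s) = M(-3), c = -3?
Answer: 1395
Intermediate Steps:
M(W) = -9/(2 + W) (M(W) = -9/(W + 2) = -9/(2 + W))
B(s) = 6 (B(s) = 2*(-9/(2 - 3))/3 = 2*(-9/(-1))/3 = 2*(-9*(-1))/3 = (⅔)*9 = 6)
q(h) = -3*h/5 (q(h) = (-3*h)/5 = -3*h/5)
t(C) = 729/25 (t(C) = (-⅗*1 + 6)² = (-⅗ + 6)² = (27/5)² = 729/25)
f(p, V) = 7 + p
-f(-524 - 1*878, t(-41)) = -(7 + (-524 - 1*878)) = -(7 + (-524 - 878)) = -(7 - 1402) = -1*(-1395) = 1395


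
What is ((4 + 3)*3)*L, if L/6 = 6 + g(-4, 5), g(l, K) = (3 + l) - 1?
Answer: 504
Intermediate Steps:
g(l, K) = 2 + l
L = 24 (L = 6*(6 + (2 - 4)) = 6*(6 - 2) = 6*4 = 24)
((4 + 3)*3)*L = ((4 + 3)*3)*24 = (7*3)*24 = 21*24 = 504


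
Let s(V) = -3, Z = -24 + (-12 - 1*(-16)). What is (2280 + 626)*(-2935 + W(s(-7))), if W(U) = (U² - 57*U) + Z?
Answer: -8064150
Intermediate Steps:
Z = -20 (Z = -24 + (-12 + 16) = -24 + 4 = -20)
W(U) = -20 + U² - 57*U (W(U) = (U² - 57*U) - 20 = -20 + U² - 57*U)
(2280 + 626)*(-2935 + W(s(-7))) = (2280 + 626)*(-2935 + (-20 + (-3)² - 57*(-3))) = 2906*(-2935 + (-20 + 9 + 171)) = 2906*(-2935 + 160) = 2906*(-2775) = -8064150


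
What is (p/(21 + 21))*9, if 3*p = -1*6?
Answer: -3/7 ≈ -0.42857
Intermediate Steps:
p = -2 (p = (-1*6)/3 = (1/3)*(-6) = -2)
(p/(21 + 21))*9 = -2/(21 + 21)*9 = -2/42*9 = -2*1/42*9 = -1/21*9 = -3/7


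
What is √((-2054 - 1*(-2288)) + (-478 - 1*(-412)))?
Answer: 2*√42 ≈ 12.961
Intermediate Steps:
√((-2054 - 1*(-2288)) + (-478 - 1*(-412))) = √((-2054 + 2288) + (-478 + 412)) = √(234 - 66) = √168 = 2*√42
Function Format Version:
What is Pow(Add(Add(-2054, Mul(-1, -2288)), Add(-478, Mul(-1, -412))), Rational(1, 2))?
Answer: Mul(2, Pow(42, Rational(1, 2))) ≈ 12.961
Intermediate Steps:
Pow(Add(Add(-2054, Mul(-1, -2288)), Add(-478, Mul(-1, -412))), Rational(1, 2)) = Pow(Add(Add(-2054, 2288), Add(-478, 412)), Rational(1, 2)) = Pow(Add(234, -66), Rational(1, 2)) = Pow(168, Rational(1, 2)) = Mul(2, Pow(42, Rational(1, 2)))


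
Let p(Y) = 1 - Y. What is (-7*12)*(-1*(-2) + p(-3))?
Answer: -504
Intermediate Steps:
(-7*12)*(-1*(-2) + p(-3)) = (-7*12)*(-1*(-2) + (1 - 1*(-3))) = -84*(2 + (1 + 3)) = -84*(2 + 4) = -84*6 = -504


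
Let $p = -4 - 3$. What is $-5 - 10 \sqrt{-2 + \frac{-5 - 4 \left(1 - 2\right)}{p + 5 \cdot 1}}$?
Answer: $-5 - 5 i \sqrt{6} \approx -5.0 - 12.247 i$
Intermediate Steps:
$p = -7$ ($p = -4 - 3 = -7$)
$-5 - 10 \sqrt{-2 + \frac{-5 - 4 \left(1 - 2\right)}{p + 5 \cdot 1}} = -5 - 10 \sqrt{-2 + \frac{-5 - 4 \left(1 - 2\right)}{-7 + 5 \cdot 1}} = -5 - 10 \sqrt{-2 + \frac{-5 - 4 \left(1 - 2\right)}{-7 + 5}} = -5 - 10 \sqrt{-2 + \frac{-5 - -4}{-2}} = -5 - 10 \sqrt{-2 + \left(-5 + 4\right) \left(- \frac{1}{2}\right)} = -5 - 10 \sqrt{-2 - - \frac{1}{2}} = -5 - 10 \sqrt{-2 + \frac{1}{2}} = -5 - 10 \sqrt{- \frac{3}{2}} = -5 - 10 \frac{i \sqrt{6}}{2} = -5 - 5 i \sqrt{6}$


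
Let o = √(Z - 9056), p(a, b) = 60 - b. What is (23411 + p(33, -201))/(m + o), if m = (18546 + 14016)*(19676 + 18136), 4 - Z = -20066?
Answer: 14572889695584/757969004922549661 - 11836*√11014/757969004922549661 ≈ 1.9226e-5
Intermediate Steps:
Z = 20070 (Z = 4 - 1*(-20066) = 4 + 20066 = 20070)
m = 1231234344 (m = 32562*37812 = 1231234344)
o = √11014 (o = √(20070 - 9056) = √11014 ≈ 104.95)
(23411 + p(33, -201))/(m + o) = (23411 + (60 - 1*(-201)))/(1231234344 + √11014) = (23411 + (60 + 201))/(1231234344 + √11014) = (23411 + 261)/(1231234344 + √11014) = 23672/(1231234344 + √11014)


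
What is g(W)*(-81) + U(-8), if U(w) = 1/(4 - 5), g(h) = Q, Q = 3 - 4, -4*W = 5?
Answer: 80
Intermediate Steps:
W = -5/4 (W = -¼*5 = -5/4 ≈ -1.2500)
Q = -1
g(h) = -1
U(w) = -1 (U(w) = 1/(-1) = -1)
g(W)*(-81) + U(-8) = -1*(-81) - 1 = 81 - 1 = 80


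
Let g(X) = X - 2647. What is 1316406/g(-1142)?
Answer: -438802/1263 ≈ -347.43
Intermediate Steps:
g(X) = -2647 + X
1316406/g(-1142) = 1316406/(-2647 - 1142) = 1316406/(-3789) = 1316406*(-1/3789) = -438802/1263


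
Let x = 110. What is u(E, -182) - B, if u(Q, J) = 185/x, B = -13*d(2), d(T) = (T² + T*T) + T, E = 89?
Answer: 2897/22 ≈ 131.68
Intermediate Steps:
d(T) = T + 2*T² (d(T) = (T² + T²) + T = 2*T² + T = T + 2*T²)
B = -130 (B = -26*(1 + 2*2) = -26*(1 + 4) = -26*5 = -13*10 = -130)
u(Q, J) = 37/22 (u(Q, J) = 185/110 = 185*(1/110) = 37/22)
u(E, -182) - B = 37/22 - 1*(-130) = 37/22 + 130 = 2897/22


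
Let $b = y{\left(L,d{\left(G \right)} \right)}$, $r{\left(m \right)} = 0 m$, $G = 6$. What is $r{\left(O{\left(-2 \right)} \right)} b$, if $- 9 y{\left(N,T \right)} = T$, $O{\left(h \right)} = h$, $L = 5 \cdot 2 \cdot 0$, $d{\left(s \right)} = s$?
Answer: $0$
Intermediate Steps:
$L = 0$ ($L = 10 \cdot 0 = 0$)
$y{\left(N,T \right)} = - \frac{T}{9}$
$r{\left(m \right)} = 0$
$b = - \frac{2}{3}$ ($b = \left(- \frac{1}{9}\right) 6 = - \frac{2}{3} \approx -0.66667$)
$r{\left(O{\left(-2 \right)} \right)} b = 0 \left(- \frac{2}{3}\right) = 0$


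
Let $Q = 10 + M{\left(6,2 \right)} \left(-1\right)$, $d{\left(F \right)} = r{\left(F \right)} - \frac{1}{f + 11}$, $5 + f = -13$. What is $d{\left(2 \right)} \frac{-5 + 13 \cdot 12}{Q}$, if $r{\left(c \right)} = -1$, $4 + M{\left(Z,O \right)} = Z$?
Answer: $- \frac{453}{28} \approx -16.179$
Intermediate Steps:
$f = -18$ ($f = -5 - 13 = -18$)
$M{\left(Z,O \right)} = -4 + Z$
$d{\left(F \right)} = - \frac{6}{7}$ ($d{\left(F \right)} = -1 - \frac{1}{-18 + 11} = -1 - \frac{1}{-7} = -1 - - \frac{1}{7} = -1 + \frac{1}{7} = - \frac{6}{7}$)
$Q = 8$ ($Q = 10 + \left(-4 + 6\right) \left(-1\right) = 10 + 2 \left(-1\right) = 10 - 2 = 8$)
$d{\left(2 \right)} \frac{-5 + 13 \cdot 12}{Q} = - \frac{6 \frac{-5 + 13 \cdot 12}{8}}{7} = - \frac{6 \left(-5 + 156\right) \frac{1}{8}}{7} = - \frac{6 \cdot 151 \cdot \frac{1}{8}}{7} = \left(- \frac{6}{7}\right) \frac{151}{8} = - \frac{453}{28}$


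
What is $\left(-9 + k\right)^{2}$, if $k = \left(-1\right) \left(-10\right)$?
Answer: $1$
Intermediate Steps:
$k = 10$
$\left(-9 + k\right)^{2} = \left(-9 + 10\right)^{2} = 1^{2} = 1$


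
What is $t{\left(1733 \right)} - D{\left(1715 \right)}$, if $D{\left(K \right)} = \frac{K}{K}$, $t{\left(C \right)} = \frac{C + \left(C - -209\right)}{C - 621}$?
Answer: $\frac{2563}{1112} \approx 2.3049$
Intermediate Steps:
$t{\left(C \right)} = \frac{209 + 2 C}{-621 + C}$ ($t{\left(C \right)} = \frac{C + \left(C + 209\right)}{-621 + C} = \frac{C + \left(209 + C\right)}{-621 + C} = \frac{209 + 2 C}{-621 + C}$)
$D{\left(K \right)} = 1$
$t{\left(1733 \right)} - D{\left(1715 \right)} = \frac{209 + 2 \cdot 1733}{-621 + 1733} - 1 = \frac{209 + 3466}{1112} - 1 = \frac{1}{1112} \cdot 3675 - 1 = \frac{3675}{1112} - 1 = \frac{2563}{1112}$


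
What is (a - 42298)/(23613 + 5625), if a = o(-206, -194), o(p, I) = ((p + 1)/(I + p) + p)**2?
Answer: -351/140800 ≈ -0.0024929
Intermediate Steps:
o(p, I) = (p + (1 + p)/(I + p))**2 (o(p, I) = ((1 + p)/(I + p) + p)**2 = (p + (1 + p)/(I + p))**2)
a = 270240721/6400 (a = (1 - 206 + (-206)**2 - 194*(-206))**2/(-194 - 206)**2 = (1 - 206 + 42436 + 39964)**2/(-400)**2 = (1/160000)*82195**2 = (1/160000)*6756018025 = 270240721/6400 ≈ 42225.)
(a - 42298)/(23613 + 5625) = (270240721/6400 - 42298)/(23613 + 5625) = -466479/6400/29238 = -466479/6400*1/29238 = -351/140800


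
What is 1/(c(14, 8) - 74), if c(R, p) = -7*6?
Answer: -1/116 ≈ -0.0086207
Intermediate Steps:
c(R, p) = -42
1/(c(14, 8) - 74) = 1/(-42 - 74) = 1/(-116) = -1/116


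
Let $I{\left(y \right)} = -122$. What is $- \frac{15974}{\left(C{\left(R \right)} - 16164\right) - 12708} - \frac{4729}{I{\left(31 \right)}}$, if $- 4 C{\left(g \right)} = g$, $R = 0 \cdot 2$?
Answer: $\frac{34621129}{880596} \approx 39.316$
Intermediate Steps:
$R = 0$
$C{\left(g \right)} = - \frac{g}{4}$
$- \frac{15974}{\left(C{\left(R \right)} - 16164\right) - 12708} - \frac{4729}{I{\left(31 \right)}} = - \frac{15974}{\left(\left(- \frac{1}{4}\right) 0 - 16164\right) - 12708} - \frac{4729}{-122} = - \frac{15974}{\left(0 - 16164\right) - 12708} - - \frac{4729}{122} = - \frac{15974}{-16164 - 12708} + \frac{4729}{122} = - \frac{15974}{-28872} + \frac{4729}{122} = \left(-15974\right) \left(- \frac{1}{28872}\right) + \frac{4729}{122} = \frac{7987}{14436} + \frac{4729}{122} = \frac{34621129}{880596}$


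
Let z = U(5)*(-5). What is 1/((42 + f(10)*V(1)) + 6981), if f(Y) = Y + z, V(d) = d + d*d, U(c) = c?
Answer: 1/6993 ≈ 0.00014300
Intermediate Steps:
V(d) = d + d²
z = -25 (z = 5*(-5) = -25)
f(Y) = -25 + Y (f(Y) = Y - 25 = -25 + Y)
1/((42 + f(10)*V(1)) + 6981) = 1/((42 + (-25 + 10)*(1*(1 + 1))) + 6981) = 1/((42 - 15*2) + 6981) = 1/((42 - 30) + 6981) = 1/(12 + 6981) = 1/6993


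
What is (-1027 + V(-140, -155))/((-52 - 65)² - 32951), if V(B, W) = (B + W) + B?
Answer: 731/9631 ≈ 0.075901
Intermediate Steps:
V(B, W) = W + 2*B
(-1027 + V(-140, -155))/((-52 - 65)² - 32951) = (-1027 + (-155 + 2*(-140)))/((-52 - 65)² - 32951) = (-1027 + (-155 - 280))/((-117)² - 32951) = (-1027 - 435)/(13689 - 32951) = -1462/(-19262) = -1462*(-1/19262) = 731/9631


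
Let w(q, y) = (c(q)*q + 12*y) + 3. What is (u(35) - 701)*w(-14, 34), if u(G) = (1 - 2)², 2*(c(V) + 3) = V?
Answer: -385700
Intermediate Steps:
c(V) = -3 + V/2
w(q, y) = 3 + 12*y + q*(-3 + q/2) (w(q, y) = ((-3 + q/2)*q + 12*y) + 3 = (q*(-3 + q/2) + 12*y) + 3 = (12*y + q*(-3 + q/2)) + 3 = 3 + 12*y + q*(-3 + q/2))
u(G) = 1 (u(G) = (-1)² = 1)
(u(35) - 701)*w(-14, 34) = (1 - 701)*(3 + 12*34 + (½)*(-14)*(-6 - 14)) = -700*(3 + 408 + (½)*(-14)*(-20)) = -700*(3 + 408 + 140) = -700*551 = -385700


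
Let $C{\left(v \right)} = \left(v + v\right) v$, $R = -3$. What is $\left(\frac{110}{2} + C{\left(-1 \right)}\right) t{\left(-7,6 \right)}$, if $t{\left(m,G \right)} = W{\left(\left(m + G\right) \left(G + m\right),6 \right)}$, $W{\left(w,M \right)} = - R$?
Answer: $171$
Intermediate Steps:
$C{\left(v \right)} = 2 v^{2}$ ($C{\left(v \right)} = 2 v v = 2 v^{2}$)
$W{\left(w,M \right)} = 3$ ($W{\left(w,M \right)} = \left(-1\right) \left(-3\right) = 3$)
$t{\left(m,G \right)} = 3$
$\left(\frac{110}{2} + C{\left(-1 \right)}\right) t{\left(-7,6 \right)} = \left(\frac{110}{2} + 2 \left(-1\right)^{2}\right) 3 = \left(110 \cdot \frac{1}{2} + 2 \cdot 1\right) 3 = \left(55 + 2\right) 3 = 57 \cdot 3 = 171$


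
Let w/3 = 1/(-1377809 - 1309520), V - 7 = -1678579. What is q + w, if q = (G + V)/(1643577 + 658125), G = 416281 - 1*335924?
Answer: -4294936422841/6185430533958 ≈ -0.69436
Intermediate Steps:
V = -1678572 (V = 7 - 1678579 = -1678572)
w = -3/2687329 (w = 3/(-1377809 - 1309520) = 3/(-2687329) = 3*(-1/2687329) = -3/2687329 ≈ -1.1164e-6)
G = 80357 (G = 416281 - 335924 = 80357)
q = -1598215/2301702 (q = (80357 - 1678572)/(1643577 + 658125) = -1598215/2301702 ≈ -0.69436)
q + w = -1598215/2301702 - 3/2687329 = -4294936422841/6185430533958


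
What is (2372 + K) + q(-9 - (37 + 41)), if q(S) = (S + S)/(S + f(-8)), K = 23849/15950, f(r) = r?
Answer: 719842791/303050 ≈ 2375.3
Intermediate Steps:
K = 23849/15950 (K = 23849*(1/15950) = 23849/15950 ≈ 1.4952)
q(S) = 2*S/(-8 + S) (q(S) = (S + S)/(S - 8) = (2*S)/(-8 + S) = 2*S/(-8 + S))
(2372 + K) + q(-9 - (37 + 41)) = (2372 + 23849/15950) + 2*(-9 - (37 + 41))/(-8 + (-9 - (37 + 41))) = 37857249/15950 + 2*(-9 - 1*78)/(-8 + (-9 - 1*78)) = 37857249/15950 + 2*(-9 - 78)/(-8 + (-9 - 78)) = 37857249/15950 + 2*(-87)/(-8 - 87) = 37857249/15950 + 2*(-87)/(-95) = 37857249/15950 + 2*(-87)*(-1/95) = 37857249/15950 + 174/95 = 719842791/303050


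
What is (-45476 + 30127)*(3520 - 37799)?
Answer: 526148371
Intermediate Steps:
(-45476 + 30127)*(3520 - 37799) = -15349*(-34279) = 526148371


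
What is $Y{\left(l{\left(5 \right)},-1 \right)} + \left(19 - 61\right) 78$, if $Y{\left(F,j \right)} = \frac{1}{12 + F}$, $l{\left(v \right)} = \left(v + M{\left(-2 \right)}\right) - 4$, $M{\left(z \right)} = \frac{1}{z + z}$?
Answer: $- \frac{167072}{51} \approx -3275.9$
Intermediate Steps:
$M{\left(z \right)} = \frac{1}{2 z}$
$l{\left(v \right)} = - \frac{17}{4} + v$ ($l{\left(v \right)} = \left(v + \frac{1}{2 \left(-2\right)}\right) - 4 = \left(v + \frac{1}{2} \left(- \frac{1}{2}\right)\right) - 4 = \left(v - \frac{1}{4}\right) - 4 = \left(- \frac{1}{4} + v\right) - 4 = - \frac{17}{4} + v$)
$Y{\left(l{\left(5 \right)},-1 \right)} + \left(19 - 61\right) 78 = \frac{1}{12 + \left(- \frac{17}{4} + 5\right)} + \left(19 - 61\right) 78 = \frac{1}{12 + \frac{3}{4}} - 3276 = \frac{1}{\frac{51}{4}} - 3276 = \frac{4}{51} - 3276 = - \frac{167072}{51}$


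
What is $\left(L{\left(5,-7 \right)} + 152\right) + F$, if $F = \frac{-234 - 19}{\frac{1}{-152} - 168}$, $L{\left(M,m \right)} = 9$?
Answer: $\frac{4149913}{25537} \approx 162.51$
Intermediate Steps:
$F = \frac{38456}{25537}$ ($F = - \frac{253}{- \frac{1}{152} - 168} = - \frac{253}{- \frac{25537}{152}} = \left(-253\right) \left(- \frac{152}{25537}\right) = \frac{38456}{25537} \approx 1.5059$)
$\left(L{\left(5,-7 \right)} + 152\right) + F = \left(9 + 152\right) + \frac{38456}{25537} = 161 + \frac{38456}{25537} = \frac{4149913}{25537}$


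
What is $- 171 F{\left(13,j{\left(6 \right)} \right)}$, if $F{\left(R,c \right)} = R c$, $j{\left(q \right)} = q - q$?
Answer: $0$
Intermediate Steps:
$j{\left(q \right)} = 0$
$- 171 F{\left(13,j{\left(6 \right)} \right)} = - 171 \cdot 13 \cdot 0 = \left(-171\right) 0 = 0$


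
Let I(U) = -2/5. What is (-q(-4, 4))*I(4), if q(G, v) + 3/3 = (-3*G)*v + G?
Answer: 86/5 ≈ 17.200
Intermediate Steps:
I(U) = -⅖ (I(U) = -2*⅕ = -⅖)
q(G, v) = -1 + G - 3*G*v (q(G, v) = -1 + ((-3*G)*v + G) = -1 + (-3*G*v + G) = -1 + (G - 3*G*v) = -1 + G - 3*G*v)
(-q(-4, 4))*I(4) = -(-1 - 4 - 3*(-4)*4)*(-⅖) = -(-1 - 4 + 48)*(-⅖) = -1*43*(-⅖) = -43*(-⅖) = 86/5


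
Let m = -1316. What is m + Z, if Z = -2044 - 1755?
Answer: -5115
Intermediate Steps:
Z = -3799
m + Z = -1316 - 3799 = -5115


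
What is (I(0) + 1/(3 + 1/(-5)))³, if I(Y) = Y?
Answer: 125/2744 ≈ 0.045554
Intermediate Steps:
(I(0) + 1/(3 + 1/(-5)))³ = (0 + 1/(3 + 1/(-5)))³ = (0 + 1/(3 - ⅕))³ = (0 + 1/(14/5))³ = (0 + 5/14)³ = (5/14)³ = 125/2744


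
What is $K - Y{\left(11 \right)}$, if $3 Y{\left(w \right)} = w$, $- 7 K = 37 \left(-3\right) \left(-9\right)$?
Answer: $- \frac{3074}{21} \approx -146.38$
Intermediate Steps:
$K = - \frac{999}{7}$ ($K = - \frac{37 \left(-3\right) \left(-9\right)}{7} = - \frac{\left(-111\right) \left(-9\right)}{7} = \left(- \frac{1}{7}\right) 999 = - \frac{999}{7} \approx -142.71$)
$Y{\left(w \right)} = \frac{w}{3}$
$K - Y{\left(11 \right)} = - \frac{999}{7} - \frac{1}{3} \cdot 11 = - \frac{999}{7} - \frac{11}{3} = - \frac{3074}{21}$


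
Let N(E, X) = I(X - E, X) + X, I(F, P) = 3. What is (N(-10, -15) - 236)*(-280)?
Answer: 69440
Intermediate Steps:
N(E, X) = 3 + X
(N(-10, -15) - 236)*(-280) = ((3 - 15) - 236)*(-280) = (-12 - 236)*(-280) = -248*(-280) = 69440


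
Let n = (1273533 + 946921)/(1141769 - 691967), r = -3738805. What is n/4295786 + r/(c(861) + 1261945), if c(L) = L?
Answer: -47528387342454418/16053031918445841 ≈ -2.9607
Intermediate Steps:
n = 1110227/224901 (n = 2220454/449802 = 2220454*(1/449802) = 1110227/224901 ≈ 4.9365)
n/4295786 + r/(c(861) + 1261945) = (1110227/224901)/4295786 - 3738805/(861 + 1261945) = (1110227/224901)*(1/4295786) - 3738805/1262806 = 58433/50848766694 - 3738805*1/1262806 = 58433/50848766694 - 3738805/1262806 = -47528387342454418/16053031918445841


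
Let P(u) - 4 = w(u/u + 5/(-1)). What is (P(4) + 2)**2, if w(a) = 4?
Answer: 100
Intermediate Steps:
P(u) = 8 (P(u) = 4 + 4 = 8)
(P(4) + 2)**2 = (8 + 2)**2 = 10**2 = 100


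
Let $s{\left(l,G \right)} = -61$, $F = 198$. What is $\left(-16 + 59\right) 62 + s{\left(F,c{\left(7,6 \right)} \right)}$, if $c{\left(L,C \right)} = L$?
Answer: $2605$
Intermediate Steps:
$\left(-16 + 59\right) 62 + s{\left(F,c{\left(7,6 \right)} \right)} = \left(-16 + 59\right) 62 - 61 = 43 \cdot 62 - 61 = 2666 - 61 = 2605$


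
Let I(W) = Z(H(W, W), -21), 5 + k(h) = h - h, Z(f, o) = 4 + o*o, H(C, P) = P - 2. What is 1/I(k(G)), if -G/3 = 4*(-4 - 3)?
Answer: 1/445 ≈ 0.0022472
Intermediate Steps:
H(C, P) = -2 + P
G = 84 (G = -12*(-4 - 3) = -12*(-7) = -3*(-28) = 84)
Z(f, o) = 4 + o²
k(h) = -5 (k(h) = -5 + (h - h) = -5 + 0 = -5)
I(W) = 445 (I(W) = 4 + (-21)² = 4 + 441 = 445)
1/I(k(G)) = 1/445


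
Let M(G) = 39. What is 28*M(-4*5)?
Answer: 1092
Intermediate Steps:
28*M(-4*5) = 28*39 = 1092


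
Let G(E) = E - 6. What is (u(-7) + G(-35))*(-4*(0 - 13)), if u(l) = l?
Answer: -2496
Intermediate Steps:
G(E) = -6 + E
(u(-7) + G(-35))*(-4*(0 - 13)) = (-7 + (-6 - 35))*(-4*(0 - 13)) = (-7 - 41)*(-4*(-13)) = -48*52 = -2496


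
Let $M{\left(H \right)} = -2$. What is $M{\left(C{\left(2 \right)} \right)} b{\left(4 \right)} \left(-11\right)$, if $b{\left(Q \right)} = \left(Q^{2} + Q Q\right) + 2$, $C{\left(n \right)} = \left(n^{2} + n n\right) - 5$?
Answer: $748$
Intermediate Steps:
$C{\left(n \right)} = -5 + 2 n^{2}$ ($C{\left(n \right)} = \left(n^{2} + n^{2}\right) - 5 = 2 n^{2} - 5 = -5 + 2 n^{2}$)
$b{\left(Q \right)} = 2 + 2 Q^{2}$ ($b{\left(Q \right)} = \left(Q^{2} + Q^{2}\right) + 2 = 2 Q^{2} + 2 = 2 + 2 Q^{2}$)
$M{\left(C{\left(2 \right)} \right)} b{\left(4 \right)} \left(-11\right) = - 2 \left(2 + 2 \cdot 4^{2}\right) \left(-11\right) = - 2 \left(2 + 2 \cdot 16\right) \left(-11\right) = - 2 \left(2 + 32\right) \left(-11\right) = \left(-2\right) 34 \left(-11\right) = \left(-68\right) \left(-11\right) = 748$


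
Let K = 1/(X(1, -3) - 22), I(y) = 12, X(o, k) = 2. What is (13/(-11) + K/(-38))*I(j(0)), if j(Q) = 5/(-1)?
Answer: -29607/2090 ≈ -14.166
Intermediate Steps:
j(Q) = -5 (j(Q) = 5*(-1) = -5)
K = -1/20 (K = 1/(2 - 22) = 1/(-20) = -1/20 ≈ -0.050000)
(13/(-11) + K/(-38))*I(j(0)) = (13/(-11) - 1/20/(-38))*12 = (13*(-1/11) - 1/20*(-1/38))*12 = (-13/11 + 1/760)*12 = -9869/8360*12 = -29607/2090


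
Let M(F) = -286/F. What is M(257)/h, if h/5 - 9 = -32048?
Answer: 286/41170115 ≈ 6.9468e-6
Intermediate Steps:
h = -160195 (h = 45 + 5*(-32048) = 45 - 160240 = -160195)
M(257)/h = -286/257/(-160195) = -286*1/257*(-1/160195) = -286/257*(-1/160195) = 286/41170115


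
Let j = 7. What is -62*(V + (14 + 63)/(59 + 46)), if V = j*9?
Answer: -59272/15 ≈ -3951.5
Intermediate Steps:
V = 63 (V = 7*9 = 63)
-62*(V + (14 + 63)/(59 + 46)) = -62*(63 + (14 + 63)/(59 + 46)) = -62*(63 + 77/105) = -62*(63 + 77*(1/105)) = -62*(63 + 11/15) = -62*956/15 = -59272/15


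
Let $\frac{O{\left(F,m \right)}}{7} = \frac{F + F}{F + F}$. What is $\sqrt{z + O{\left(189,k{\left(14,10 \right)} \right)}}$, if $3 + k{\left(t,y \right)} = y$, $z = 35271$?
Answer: $\sqrt{35278} \approx 187.82$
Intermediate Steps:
$k{\left(t,y \right)} = -3 + y$
$O{\left(F,m \right)} = 7$ ($O{\left(F,m \right)} = 7 \frac{F + F}{F + F} = 7 \frac{2 F}{2 F} = 7 \cdot 2 F \frac{1}{2 F} = 7 \cdot 1 = 7$)
$\sqrt{z + O{\left(189,k{\left(14,10 \right)} \right)}} = \sqrt{35271 + 7} = \sqrt{35278}$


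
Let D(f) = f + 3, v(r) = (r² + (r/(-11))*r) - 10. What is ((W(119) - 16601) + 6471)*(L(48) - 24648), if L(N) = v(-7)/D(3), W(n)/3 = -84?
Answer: 8442580108/33 ≈ 2.5584e+8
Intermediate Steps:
W(n) = -252 (W(n) = 3*(-84) = -252)
v(r) = -10 + 10*r²/11 (v(r) = (r² + (r*(-1/11))*r) - 10 = (r² + (-r/11)*r) - 10 = (r² - r²/11) - 10 = 10*r²/11 - 10 = -10 + 10*r²/11)
D(f) = 3 + f
L(N) = 190/33 (L(N) = (-10 + (10/11)*(-7)²)/(3 + 3) = (-10 + (10/11)*49)/6 = (-10 + 490/11)*(⅙) = (380/11)*(⅙) = 190/33)
((W(119) - 16601) + 6471)*(L(48) - 24648) = ((-252 - 16601) + 6471)*(190/33 - 24648) = (-16853 + 6471)*(-813194/33) = -10382*(-813194/33) = 8442580108/33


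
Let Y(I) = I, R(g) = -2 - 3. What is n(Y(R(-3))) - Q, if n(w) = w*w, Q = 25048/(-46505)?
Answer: 1187673/46505 ≈ 25.539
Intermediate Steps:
R(g) = -5
Q = -25048/46505 (Q = 25048*(-1/46505) = -25048/46505 ≈ -0.53861)
n(w) = w²
n(Y(R(-3))) - Q = (-5)² - 1*(-25048/46505) = 25 + 25048/46505 = 1187673/46505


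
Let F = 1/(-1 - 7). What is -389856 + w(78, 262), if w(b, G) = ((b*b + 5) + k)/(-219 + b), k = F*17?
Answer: -439806263/1128 ≈ -3.8990e+5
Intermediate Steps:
F = -⅛ (F = 1/(-8) = -⅛ ≈ -0.12500)
k = -17/8 (k = -⅛*17 = -17/8 ≈ -2.1250)
w(b, G) = (23/8 + b²)/(-219 + b) (w(b, G) = ((b*b + 5) - 17/8)/(-219 + b) = ((b² + 5) - 17/8)/(-219 + b) = ((5 + b²) - 17/8)/(-219 + b) = (23/8 + b²)/(-219 + b))
-389856 + w(78, 262) = -389856 + (23/8 + 78²)/(-219 + 78) = -389856 + (23/8 + 6084)/(-141) = -389856 - 1/141*48695/8 = -389856 - 48695/1128 = -439806263/1128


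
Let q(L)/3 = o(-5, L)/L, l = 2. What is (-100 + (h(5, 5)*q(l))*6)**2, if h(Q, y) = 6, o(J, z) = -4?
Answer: 99856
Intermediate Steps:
q(L) = -12/L (q(L) = 3*(-4/L) = -12/L)
(-100 + (h(5, 5)*q(l))*6)**2 = (-100 + (6*(-12/2))*6)**2 = (-100 + (6*(-12*1/2))*6)**2 = (-100 + (6*(-6))*6)**2 = (-100 - 36*6)**2 = (-100 - 216)**2 = (-316)**2 = 99856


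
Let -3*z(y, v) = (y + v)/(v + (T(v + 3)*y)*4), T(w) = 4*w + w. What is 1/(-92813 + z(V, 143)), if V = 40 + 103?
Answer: -8763/813320321 ≈ -1.0774e-5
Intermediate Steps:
T(w) = 5*w
V = 143
z(y, v) = -(v + y)/(3*(v + 4*y*(15 + 5*v))) (z(y, v) = -(y + v)/(3*(v + ((5*(v + 3))*y)*4)) = -(v + y)/(3*(v + ((5*(3 + v))*y)*4)) = -(v + y)/(3*(v + ((15 + 5*v)*y)*4)) = -(v + y)/(3*(v + (y*(15 + 5*v))*4)) = -(v + y)/(3*(v + 4*y*(15 + 5*v))))
1/(-92813 + z(V, 143)) = 1/(-92813 + (-1*143 - 1*143)/(3*(143 + 20*143*(3 + 143)))) = 1/(-92813 + (-143 - 143)/(3*(143 + 20*143*146))) = 1/(-92813 + (1/3)*(-286)/(143 + 417560)) = 1/(-92813 + (1/3)*(-286)/417703) = 1/(-92813 + (1/3)*(1/417703)*(-286)) = 1/(-92813 - 2/8763) = 1/(-813320321/8763) = -8763/813320321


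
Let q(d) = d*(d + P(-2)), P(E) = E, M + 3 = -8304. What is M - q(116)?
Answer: -21531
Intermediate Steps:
M = -8307 (M = -3 - 8304 = -8307)
q(d) = d*(-2 + d) (q(d) = d*(d - 2) = d*(-2 + d))
M - q(116) = -8307 - 116*(-2 + 116) = -8307 - 116*114 = -8307 - 1*13224 = -8307 - 13224 = -21531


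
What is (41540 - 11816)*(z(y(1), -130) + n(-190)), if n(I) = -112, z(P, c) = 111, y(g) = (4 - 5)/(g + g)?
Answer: -29724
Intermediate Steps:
y(g) = -1/(2*g)
(41540 - 11816)*(z(y(1), -130) + n(-190)) = (41540 - 11816)*(111 - 112) = 29724*(-1) = -29724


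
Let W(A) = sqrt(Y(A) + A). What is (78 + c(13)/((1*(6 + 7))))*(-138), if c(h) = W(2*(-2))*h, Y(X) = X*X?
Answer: -10764 - 276*sqrt(3) ≈ -11242.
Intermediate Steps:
Y(X) = X**2
W(A) = sqrt(A + A**2) (W(A) = sqrt(A**2 + A) = sqrt(A + A**2))
c(h) = 2*h*sqrt(3) (c(h) = sqrt((2*(-2))*(1 + 2*(-2)))*h = sqrt(-4*(1 - 4))*h = sqrt(-4*(-3))*h = sqrt(12)*h = (2*sqrt(3))*h = 2*h*sqrt(3))
(78 + c(13)/((1*(6 + 7))))*(-138) = (78 + (2*13*sqrt(3))/((1*(6 + 7))))*(-138) = (78 + (26*sqrt(3))/((1*13)))*(-138) = (78 + (26*sqrt(3))/13)*(-138) = (78 + (26*sqrt(3))*(1/13))*(-138) = (78 + 2*sqrt(3))*(-138) = -10764 - 276*sqrt(3)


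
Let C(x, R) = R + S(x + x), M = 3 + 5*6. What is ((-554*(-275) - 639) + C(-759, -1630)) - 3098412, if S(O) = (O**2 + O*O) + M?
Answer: 1660350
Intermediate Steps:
M = 33 (M = 3 + 30 = 33)
S(O) = 33 + 2*O**2 (S(O) = (O**2 + O*O) + 33 = (O**2 + O**2) + 33 = 2*O**2 + 33 = 33 + 2*O**2)
C(x, R) = 33 + R + 8*x**2 (C(x, R) = R + (33 + 2*(x + x)**2) = R + (33 + 2*(2*x)**2) = R + (33 + 2*(4*x**2)) = R + (33 + 8*x**2) = 33 + R + 8*x**2)
((-554*(-275) - 639) + C(-759, -1630)) - 3098412 = ((-554*(-275) - 639) + (33 - 1630 + 8*(-759)**2)) - 3098412 = ((152350 - 639) + (33 - 1630 + 8*576081)) - 3098412 = (151711 + (33 - 1630 + 4608648)) - 3098412 = (151711 + 4607051) - 3098412 = 4758762 - 3098412 = 1660350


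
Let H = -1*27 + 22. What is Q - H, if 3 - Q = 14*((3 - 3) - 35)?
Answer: 498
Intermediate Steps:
Q = 493 (Q = 3 - 14*((3 - 3) - 35) = 3 - 14*(0 - 35) = 3 - 14*(-35) = 3 - 1*(-490) = 3 + 490 = 493)
H = -5 (H = -27 + 22 = -5)
Q - H = 493 - 1*(-5) = 493 + 5 = 498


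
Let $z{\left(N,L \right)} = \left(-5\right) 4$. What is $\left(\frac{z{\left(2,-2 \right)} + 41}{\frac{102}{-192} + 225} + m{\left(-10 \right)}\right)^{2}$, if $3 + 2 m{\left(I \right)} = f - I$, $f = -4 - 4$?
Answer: $\frac{34093921}{206381956} \approx 0.1652$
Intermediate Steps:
$z{\left(N,L \right)} = -20$
$f = -8$
$m{\left(I \right)} = - \frac{11}{2} - \frac{I}{2}$ ($m{\left(I \right)} = - \frac{3}{2} + \frac{-8 - I}{2} = - \frac{3}{2} - \left(4 + \frac{I}{2}\right) = - \frac{11}{2} - \frac{I}{2}$)
$\left(\frac{z{\left(2,-2 \right)} + 41}{\frac{102}{-192} + 225} + m{\left(-10 \right)}\right)^{2} = \left(\frac{-20 + 41}{\frac{102}{-192} + 225} - \frac{1}{2}\right)^{2} = \left(\frac{21}{102 \left(- \frac{1}{192}\right) + 225} + \left(- \frac{11}{2} + 5\right)\right)^{2} = \left(\frac{21}{- \frac{17}{32} + 225} - \frac{1}{2}\right)^{2} = \left(\frac{21}{\frac{7183}{32}} - \frac{1}{2}\right)^{2} = \left(21 \cdot \frac{32}{7183} - \frac{1}{2}\right)^{2} = \left(\frac{672}{7183} - \frac{1}{2}\right)^{2} = \left(- \frac{5839}{14366}\right)^{2} = \frac{34093921}{206381956}$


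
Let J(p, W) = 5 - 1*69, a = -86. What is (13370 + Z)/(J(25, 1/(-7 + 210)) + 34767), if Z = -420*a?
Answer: 49490/34703 ≈ 1.4261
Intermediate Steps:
Z = 36120 (Z = -420*(-86) = 36120)
J(p, W) = -64 (J(p, W) = 5 - 69 = -64)
(13370 + Z)/(J(25, 1/(-7 + 210)) + 34767) = (13370 + 36120)/(-64 + 34767) = 49490/34703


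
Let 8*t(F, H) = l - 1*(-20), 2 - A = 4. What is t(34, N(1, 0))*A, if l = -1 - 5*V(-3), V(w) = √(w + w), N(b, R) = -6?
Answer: -19/4 + 5*I*√6/4 ≈ -4.75 + 3.0619*I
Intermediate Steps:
V(w) = √2*√w (V(w) = √(2*w) = √2*√w)
A = -2 (A = 2 - 1*4 = 2 - 4 = -2)
l = -1 - 5*I*√6 (l = -1 - 5*√2*√(-3) = -1 - 5*√2*I*√3 = -1 - 5*I*√6 ≈ -1.0 - 12.247*I)
t(F, H) = 19/8 - 5*I*√6/8 (t(F, H) = ((-1 - 5*I*√6) - 1*(-20))/8 = ((-1 - 5*I*√6) + 20)/8 = (19 - 5*I*√6)/8 = 19/8 - 5*I*√6/8)
t(34, N(1, 0))*A = (19/8 - 5*I*√6/8)*(-2) = -19/4 + 5*I*√6/4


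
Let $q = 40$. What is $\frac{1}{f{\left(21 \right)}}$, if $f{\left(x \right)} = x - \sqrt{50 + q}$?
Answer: $\frac{7}{117} + \frac{\sqrt{10}}{117} \approx 0.086857$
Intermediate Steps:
$f{\left(x \right)} = x - 3 \sqrt{10}$ ($f{\left(x \right)} = x - \sqrt{50 + 40} = x - \sqrt{90} = x - 3 \sqrt{10}$)
$\frac{1}{f{\left(21 \right)}} = \frac{1}{21 - 3 \sqrt{10}}$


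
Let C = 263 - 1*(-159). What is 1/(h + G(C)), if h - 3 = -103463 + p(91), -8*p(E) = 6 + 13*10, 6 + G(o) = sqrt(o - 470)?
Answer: -103483/10708731337 - 4*I*sqrt(3)/10708731337 ≈ -9.6634e-6 - 6.4697e-10*I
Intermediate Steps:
C = 422 (C = 263 + 159 = 422)
G(o) = -6 + sqrt(-470 + o) (G(o) = -6 + sqrt(o - 470) = -6 + sqrt(-470 + o))
p(E) = -17 (p(E) = -(6 + 13*10)/8 = -(6 + 130)/8 = -1/8*136 = -17)
h = -103477 (h = 3 + (-103463 - 17) = 3 - 103480 = -103477)
1/(h + G(C)) = 1/(-103477 + (-6 + sqrt(-470 + 422))) = 1/(-103477 + (-6 + sqrt(-48))) = 1/(-103477 + (-6 + 4*I*sqrt(3))) = 1/(-103483 + 4*I*sqrt(3))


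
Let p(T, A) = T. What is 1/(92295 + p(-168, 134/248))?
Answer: 1/92127 ≈ 1.0855e-5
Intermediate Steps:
1/(92295 + p(-168, 134/248)) = 1/(92295 - 168) = 1/92127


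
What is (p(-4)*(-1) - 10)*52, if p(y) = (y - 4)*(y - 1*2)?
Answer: -3016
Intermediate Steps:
p(y) = (-4 + y)*(-2 + y) (p(y) = (-4 + y)*(y - 2) = (-4 + y)*(-2 + y))
(p(-4)*(-1) - 10)*52 = ((8 + (-4)**2 - 6*(-4))*(-1) - 10)*52 = ((8 + 16 + 24)*(-1) - 10)*52 = (48*(-1) - 10)*52 = (-48 - 10)*52 = -58*52 = -3016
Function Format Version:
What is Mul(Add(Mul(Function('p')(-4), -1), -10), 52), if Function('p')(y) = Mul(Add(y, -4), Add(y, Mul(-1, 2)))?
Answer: -3016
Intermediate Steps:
Function('p')(y) = Mul(Add(-4, y), Add(-2, y)) (Function('p')(y) = Mul(Add(-4, y), Add(y, -2)) = Mul(Add(-4, y), Add(-2, y)))
Mul(Add(Mul(Function('p')(-4), -1), -10), 52) = Mul(Add(Mul(Add(8, Pow(-4, 2), Mul(-6, -4)), -1), -10), 52) = Mul(Add(Mul(Add(8, 16, 24), -1), -10), 52) = Mul(Add(Mul(48, -1), -10), 52) = Mul(Add(-48, -10), 52) = Mul(-58, 52) = -3016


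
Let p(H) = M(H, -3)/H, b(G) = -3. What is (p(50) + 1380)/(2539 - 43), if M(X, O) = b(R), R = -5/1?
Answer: 22999/41600 ≈ 0.55286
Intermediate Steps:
R = -5 (R = -5*1 = -5)
M(X, O) = -3
p(H) = -3/H
(p(50) + 1380)/(2539 - 43) = (-3/50 + 1380)/(2539 - 43) = (-3*1/50 + 1380)/2496 = (-3/50 + 1380)*(1/2496) = (68997/50)*(1/2496) = 22999/41600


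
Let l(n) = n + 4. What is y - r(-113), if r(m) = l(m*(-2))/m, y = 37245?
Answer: 4208915/113 ≈ 37247.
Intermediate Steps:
l(n) = 4 + n
r(m) = (4 - 2*m)/m (r(m) = (4 + m*(-2))/m = (4 - 2*m)/m)
y - r(-113) = 37245 - (-2 + 4/(-113)) = 37245 - (-2 + 4*(-1/113)) = 37245 - (-2 - 4/113) = 37245 - 1*(-230/113) = 37245 + 230/113 = 4208915/113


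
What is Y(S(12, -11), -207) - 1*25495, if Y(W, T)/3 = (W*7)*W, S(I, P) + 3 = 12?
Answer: -23794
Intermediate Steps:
S(I, P) = 9 (S(I, P) = -3 + 12 = 9)
Y(W, T) = 21*W**2 (Y(W, T) = 3*((W*7)*W) = 3*((7*W)*W) = 3*(7*W**2) = 21*W**2)
Y(S(12, -11), -207) - 1*25495 = 21*9**2 - 1*25495 = 21*81 - 25495 = 1701 - 25495 = -23794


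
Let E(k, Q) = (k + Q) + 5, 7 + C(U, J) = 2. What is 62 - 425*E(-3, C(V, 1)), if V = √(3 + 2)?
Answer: 1337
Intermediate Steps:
V = √5 ≈ 2.2361
C(U, J) = -5 (C(U, J) = -7 + 2 = -5)
E(k, Q) = 5 + Q + k (E(k, Q) = (Q + k) + 5 = 5 + Q + k)
62 - 425*E(-3, C(V, 1)) = 62 - 425*(5 - 5 - 3) = 62 - 425*(-3) = 62 + 1275 = 1337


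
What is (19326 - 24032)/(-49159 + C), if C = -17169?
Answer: 2353/33164 ≈ 0.070950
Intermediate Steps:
(19326 - 24032)/(-49159 + C) = (19326 - 24032)/(-49159 - 17169) = -4706/(-66328) = -4706*(-1/66328) = 2353/33164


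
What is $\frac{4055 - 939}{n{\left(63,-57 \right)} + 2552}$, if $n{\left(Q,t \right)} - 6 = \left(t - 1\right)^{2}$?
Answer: $\frac{1558}{2961} \approx 0.52617$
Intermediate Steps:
$n{\left(Q,t \right)} = 6 + \left(-1 + t\right)^{2}$ ($n{\left(Q,t \right)} = 6 + \left(t - 1\right)^{2} = 6 + \left(-1 + t\right)^{2}$)
$\frac{4055 - 939}{n{\left(63,-57 \right)} + 2552} = \frac{4055 - 939}{\left(6 + \left(-1 - 57\right)^{2}\right) + 2552} = \frac{3116}{\left(6 + \left(-58\right)^{2}\right) + 2552} = \frac{3116}{\left(6 + 3364\right) + 2552} = \frac{3116}{3370 + 2552} = \frac{3116}{5922} = 3116 \cdot \frac{1}{5922} = \frac{1558}{2961}$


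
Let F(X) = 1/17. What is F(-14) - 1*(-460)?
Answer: 7821/17 ≈ 460.06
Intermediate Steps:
F(X) = 1/17
F(-14) - 1*(-460) = 1/17 - 1*(-460) = 1/17 + 460 = 7821/17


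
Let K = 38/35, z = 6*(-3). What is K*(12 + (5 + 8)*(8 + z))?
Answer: -4484/35 ≈ -128.11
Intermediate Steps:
z = -18
K = 38/35 (K = 38*(1/35) = 38/35 ≈ 1.0857)
K*(12 + (5 + 8)*(8 + z)) = 38*(12 + (5 + 8)*(8 - 18))/35 = 38*(12 + 13*(-10))/35 = 38*(12 - 130)/35 = (38/35)*(-118) = -4484/35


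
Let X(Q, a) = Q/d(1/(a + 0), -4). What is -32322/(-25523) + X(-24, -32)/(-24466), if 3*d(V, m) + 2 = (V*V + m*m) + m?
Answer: 4050181341138/3197474299019 ≈ 1.2667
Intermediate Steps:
d(V, m) = -2/3 + m/3 + V**2/3 + m**2/3 (d(V, m) = -2/3 + ((V*V + m*m) + m)/3 = -2/3 + ((V**2 + m**2) + m)/3 = -2/3 + (m + V**2 + m**2)/3 = -2/3 + (m/3 + V**2/3 + m**2/3) = -2/3 + m/3 + V**2/3 + m**2/3)
X(Q, a) = Q/(10/3 + 1/(3*a**2)) (X(Q, a) = Q/(-2/3 + (1/3)*(-4) + (1/(a + 0))**2/3 + (1/3)*(-4)**2) = Q/(-2/3 - 4/3 + (1/a)**2/3 + (1/3)*16) = Q/(-2/3 - 4/3 + 1/(3*a**2) + 16/3) = Q/(10/3 + 1/(3*a**2)))
-32322/(-25523) + X(-24, -32)/(-24466) = -32322/(-25523) + (3*(-24)*(-32)**2/(1 + 10*(-32)**2))/(-24466) = -32322*(-1/25523) + (3*(-24)*1024/(1 + 10*1024))*(-1/24466) = 32322/25523 + (3*(-24)*1024/(1 + 10240))*(-1/24466) = 32322/25523 + (3*(-24)*1024/10241)*(-1/24466) = 32322/25523 + (3*(-24)*1024*(1/10241))*(-1/24466) = 32322/25523 - 73728/10241*(-1/24466) = 32322/25523 + 36864/125278153 = 4050181341138/3197474299019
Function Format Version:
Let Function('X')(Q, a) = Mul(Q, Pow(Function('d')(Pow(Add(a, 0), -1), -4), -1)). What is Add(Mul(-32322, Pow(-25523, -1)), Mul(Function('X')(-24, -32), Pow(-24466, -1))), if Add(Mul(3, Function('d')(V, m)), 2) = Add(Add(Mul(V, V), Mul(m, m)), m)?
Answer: Rational(4050181341138, 3197474299019) ≈ 1.2667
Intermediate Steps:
Function('d')(V, m) = Add(Rational(-2, 3), Mul(Rational(1, 3), m), Mul(Rational(1, 3), Pow(V, 2)), Mul(Rational(1, 3), Pow(m, 2))) (Function('d')(V, m) = Add(Rational(-2, 3), Mul(Rational(1, 3), Add(Add(Mul(V, V), Mul(m, m)), m))) = Add(Rational(-2, 3), Mul(Rational(1, 3), Add(Add(Pow(V, 2), Pow(m, 2)), m))) = Add(Rational(-2, 3), Mul(Rational(1, 3), Add(m, Pow(V, 2), Pow(m, 2)))) = Add(Rational(-2, 3), Add(Mul(Rational(1, 3), m), Mul(Rational(1, 3), Pow(V, 2)), Mul(Rational(1, 3), Pow(m, 2)))) = Add(Rational(-2, 3), Mul(Rational(1, 3), m), Mul(Rational(1, 3), Pow(V, 2)), Mul(Rational(1, 3), Pow(m, 2))))
Function('X')(Q, a) = Mul(Q, Pow(Add(Rational(10, 3), Mul(Rational(1, 3), Pow(a, -2))), -1)) (Function('X')(Q, a) = Mul(Q, Pow(Add(Rational(-2, 3), Mul(Rational(1, 3), -4), Mul(Rational(1, 3), Pow(Pow(Add(a, 0), -1), 2)), Mul(Rational(1, 3), Pow(-4, 2))), -1)) = Mul(Q, Pow(Add(Rational(-2, 3), Rational(-4, 3), Mul(Rational(1, 3), Pow(Pow(a, -1), 2)), Mul(Rational(1, 3), 16)), -1)) = Mul(Q, Pow(Add(Rational(-2, 3), Rational(-4, 3), Mul(Rational(1, 3), Pow(a, -2)), Rational(16, 3)), -1)) = Mul(Q, Pow(Add(Rational(10, 3), Mul(Rational(1, 3), Pow(a, -2))), -1)))
Add(Mul(-32322, Pow(-25523, -1)), Mul(Function('X')(-24, -32), Pow(-24466, -1))) = Add(Mul(-32322, Pow(-25523, -1)), Mul(Mul(3, -24, Pow(-32, 2), Pow(Add(1, Mul(10, Pow(-32, 2))), -1)), Pow(-24466, -1))) = Add(Mul(-32322, Rational(-1, 25523)), Mul(Mul(3, -24, 1024, Pow(Add(1, Mul(10, 1024)), -1)), Rational(-1, 24466))) = Add(Rational(32322, 25523), Mul(Mul(3, -24, 1024, Pow(Add(1, 10240), -1)), Rational(-1, 24466))) = Add(Rational(32322, 25523), Mul(Mul(3, -24, 1024, Pow(10241, -1)), Rational(-1, 24466))) = Add(Rational(32322, 25523), Mul(Mul(3, -24, 1024, Rational(1, 10241)), Rational(-1, 24466))) = Add(Rational(32322, 25523), Mul(Rational(-73728, 10241), Rational(-1, 24466))) = Add(Rational(32322, 25523), Rational(36864, 125278153)) = Rational(4050181341138, 3197474299019)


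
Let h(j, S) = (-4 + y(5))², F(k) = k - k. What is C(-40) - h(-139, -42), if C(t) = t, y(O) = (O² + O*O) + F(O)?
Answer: -2156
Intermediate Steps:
F(k) = 0
y(O) = 2*O² (y(O) = (O² + O*O) + 0 = (O² + O²) + 0 = 2*O² + 0 = 2*O²)
h(j, S) = 2116 (h(j, S) = (-4 + 2*5²)² = (-4 + 2*25)² = (-4 + 50)² = 46² = 2116)
C(-40) - h(-139, -42) = -40 - 1*2116 = -40 - 2116 = -2156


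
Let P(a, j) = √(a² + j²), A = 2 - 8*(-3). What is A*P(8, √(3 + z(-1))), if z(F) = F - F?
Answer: 26*√67 ≈ 212.82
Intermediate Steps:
z(F) = 0
A = 26 (A = 2 + 24 = 26)
A*P(8, √(3 + z(-1))) = 26*√(8² + (√(3 + 0))²) = 26*√(64 + (√3)²) = 26*√(64 + 3) = 26*√67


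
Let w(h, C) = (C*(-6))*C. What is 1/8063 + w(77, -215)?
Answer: -2236273049/8063 ≈ -2.7735e+5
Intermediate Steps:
w(h, C) = -6*C**2 (w(h, C) = (-6*C)*C = -6*C**2)
1/8063 + w(77, -215) = 1/8063 - 6*(-215)**2 = 1/8063 - 6*46225 = 1/8063 - 277350 = -2236273049/8063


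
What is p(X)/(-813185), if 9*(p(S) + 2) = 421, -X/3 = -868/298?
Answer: -403/7318665 ≈ -5.5065e-5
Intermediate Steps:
X = 1302/149 (X = -(-2604)/298 = -3*(-434/149) = 1302/149 ≈ 8.7383)
p(S) = 403/9 (p(S) = -2 + (1/9)*421 = -2 + 421/9 = 403/9)
p(X)/(-813185) = (403/9)/(-813185) = (403/9)*(-1/813185) = -403/7318665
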